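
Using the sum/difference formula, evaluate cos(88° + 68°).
cos(88° + 68°) = cos 88° cos 68° - sin 88° sin 68° = -0.9135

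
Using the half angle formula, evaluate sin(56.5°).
sin(56.5°) = √((1 - cos 113°)/2) = 0.8339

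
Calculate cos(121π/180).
cos(121π/180) = -0.515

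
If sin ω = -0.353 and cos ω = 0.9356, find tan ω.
tan ω = sin ω / cos ω = -0.3773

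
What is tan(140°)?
tan(140°) = -0.8391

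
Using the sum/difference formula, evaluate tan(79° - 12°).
tan(79° - 12°) = (tan 79° - tan 12°)/(1 + tan 79° tan 12°) = 2.356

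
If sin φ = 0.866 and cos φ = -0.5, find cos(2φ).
cos(2φ) = cos²φ - sin²φ = -0.5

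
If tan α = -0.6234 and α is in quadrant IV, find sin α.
sin α = -0.529 (using tan²α + 1 = sec²α)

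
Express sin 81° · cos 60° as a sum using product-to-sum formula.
sin 81° cos 60° = (1/2)[sin(81°+60°) + sin(81°-60°)]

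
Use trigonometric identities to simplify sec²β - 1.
sec²β - 1 = tan²β (using Pythagorean identity)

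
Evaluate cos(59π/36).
cos(59π/36) = 0.4226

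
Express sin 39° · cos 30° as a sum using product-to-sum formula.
sin 39° cos 30° = (1/2)[sin(39°+30°) + sin(39°-30°)]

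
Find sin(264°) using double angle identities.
sin(264°) = 2 sin 132° cos 132° = -0.9945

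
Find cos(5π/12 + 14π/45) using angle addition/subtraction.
cos(5π/12 + 14π/45) = cos 5π/12 cos 14π/45 - sin 5π/12 sin 14π/45 = -0.6561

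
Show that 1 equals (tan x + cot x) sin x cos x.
RHS = (sin x/cos x + cos x/sin x) sin x cos x = ((sin²x + cos²x)/(sin x cos x)) · sin x cos x = sin²x + cos²x = 1 = LHS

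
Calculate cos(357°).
cos(357°) = 0.9986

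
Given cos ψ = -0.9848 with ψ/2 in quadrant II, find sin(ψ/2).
sin(ψ/2) = ±√((1 - cos ψ)/2); positive since ψ/2 ∈ QII, so sin(ψ/2) = 0.9962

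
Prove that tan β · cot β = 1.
LHS = (sin β/cos β) · (cos β/sin β) = 1 = RHS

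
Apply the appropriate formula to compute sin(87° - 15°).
sin(87° - 15°) = sin 87° cos 15° - cos 87° sin 15° = 0.9511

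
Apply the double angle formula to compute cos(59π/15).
cos(59π/15) = 2cos²59π/30 - 1 = 0.9781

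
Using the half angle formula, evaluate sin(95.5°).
sin(95.5°) = √((1 - cos 191°)/2) = 0.9954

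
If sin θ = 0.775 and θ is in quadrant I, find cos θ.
cos θ = 0.632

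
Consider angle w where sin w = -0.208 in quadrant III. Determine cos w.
cos w = ±√(1 - sin²w) = -0.9781 (negative in QIII)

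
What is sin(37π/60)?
sin(37π/60) = 0.9336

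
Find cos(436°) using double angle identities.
cos(436°) = cos²218° - sin²218° = 0.2419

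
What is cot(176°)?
cot(176°) = -14.3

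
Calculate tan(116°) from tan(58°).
tan(116°) = 2 tan 58° / (1 - tan²58°) = -2.05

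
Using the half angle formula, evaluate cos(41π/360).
cos(41π/360) = √((1 + cos 41π/180)/2) = 0.9367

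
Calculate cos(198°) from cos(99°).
cos(198°) = cos²99° - sin²99° = -0.9511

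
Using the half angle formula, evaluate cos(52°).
cos(52°) = √((1 + cos 104°)/2) = 0.6157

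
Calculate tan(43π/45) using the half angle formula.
tan(43π/45) = sin 86π/45 / (1 + cos 86π/45) = -0.1405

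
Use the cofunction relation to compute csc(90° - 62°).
csc(90° - 62°) = sec(62°) = 2.13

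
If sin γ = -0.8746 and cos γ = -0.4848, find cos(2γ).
cos(2γ) = cos²γ - sin²γ = -0.5299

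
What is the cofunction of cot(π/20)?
cot(π/20) = tan(π/2 - π/20) = tan(9π/20)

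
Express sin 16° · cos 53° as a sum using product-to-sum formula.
sin 16° cos 53° = (1/2)[sin(16°+53°) + sin(16°-53°)]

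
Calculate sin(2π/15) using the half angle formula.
sin(2π/15) = √((1 - cos 4π/15)/2) = 0.4067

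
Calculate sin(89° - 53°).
sin(89° - 53°) = sin 89° cos 53° - cos 89° sin 53° = 0.5878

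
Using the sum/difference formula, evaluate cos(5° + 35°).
cos(5° + 35°) = cos 5° cos 35° - sin 5° sin 35° = 0.766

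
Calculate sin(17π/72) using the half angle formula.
sin(17π/72) = √((1 - cos 17π/36)/2) = 0.6756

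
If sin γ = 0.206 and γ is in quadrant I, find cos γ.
cos γ = 0.9786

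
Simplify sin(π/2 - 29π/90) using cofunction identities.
sin(π/2 - 29π/90) = cos(29π/90)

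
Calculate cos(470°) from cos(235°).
cos(470°) = 2cos²235° - 1 = -0.342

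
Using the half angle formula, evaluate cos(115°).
cos(115°) = -√((1 + cos 230°)/2) = -0.4226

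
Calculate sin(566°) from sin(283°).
sin(566°) = 2 sin 283° cos 283° = -0.4384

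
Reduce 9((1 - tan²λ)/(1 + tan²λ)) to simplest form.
9((1 - tan²λ)/(1 + tan²λ)) = 9(cos(2λ)) (using Double angle)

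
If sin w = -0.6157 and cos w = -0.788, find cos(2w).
cos(2w) = cos²w - sin²w = 0.2419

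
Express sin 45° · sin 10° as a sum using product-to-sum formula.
sin 45° sin 10° = (1/2)[cos(45°-10°) - cos(45°+10°)]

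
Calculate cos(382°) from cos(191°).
cos(382°) = 1 - 2sin²191° = 0.9272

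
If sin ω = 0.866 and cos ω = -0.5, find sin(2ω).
sin(2ω) = 2 sin ω cos ω = -0.866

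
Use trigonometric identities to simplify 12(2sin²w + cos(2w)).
12(2sin²w + cos(2w)) = 12 (using Double angle)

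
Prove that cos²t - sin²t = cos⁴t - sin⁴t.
RHS = (cos²t - sin²t)(cos²t + sin²t) = (cos²t - sin²t) · 1 = cos²t - sin²t = LHS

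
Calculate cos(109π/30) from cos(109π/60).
cos(109π/30) = 1 - 2sin²109π/60 = 0.4067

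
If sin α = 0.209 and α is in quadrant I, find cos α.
cos α = 0.9779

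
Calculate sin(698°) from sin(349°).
sin(698°) = 2 sin 349° cos 349° = -0.3746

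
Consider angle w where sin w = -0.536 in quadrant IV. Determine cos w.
cos w = √(1 - sin²w) = 0.8442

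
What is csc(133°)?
csc(133°) = 1.367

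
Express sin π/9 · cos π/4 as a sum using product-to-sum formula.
sin π/9 cos π/4 = (1/2)[sin(π/9+π/4) + sin(π/9-π/4)]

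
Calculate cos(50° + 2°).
cos(50° + 2°) = cos 50° cos 2° - sin 50° sin 2° = 0.6157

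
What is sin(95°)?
sin(95°) = 0.9962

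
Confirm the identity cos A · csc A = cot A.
LHS = cos A · (1/sin A) = cos A/sin A = cot A = RHS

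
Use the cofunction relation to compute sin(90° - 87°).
sin(90° - 87°) = cos(87°) = 0.05234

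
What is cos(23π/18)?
cos(23π/18) = -0.6428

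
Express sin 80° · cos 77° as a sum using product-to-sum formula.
sin 80° cos 77° = (1/2)[sin(80°+77°) + sin(80°-77°)]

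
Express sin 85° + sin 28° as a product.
sin 85° + sin 28° = 2 sin(56.5°) cos(28.5°)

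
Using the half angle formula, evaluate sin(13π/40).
sin(13π/40) = √((1 - cos 13π/20)/2) = 0.8526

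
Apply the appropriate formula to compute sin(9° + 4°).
sin(9° + 4°) = sin 9° cos 4° + cos 9° sin 4° = 0.225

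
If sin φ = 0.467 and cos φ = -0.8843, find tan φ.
tan φ = sin φ / cos φ = -0.5281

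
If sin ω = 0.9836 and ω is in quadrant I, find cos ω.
cos ω = 0.1804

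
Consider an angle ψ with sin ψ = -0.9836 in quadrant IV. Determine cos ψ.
cos ψ = √(1 - sin²ψ) = 0.1804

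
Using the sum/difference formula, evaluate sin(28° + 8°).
sin(28° + 8°) = sin 28° cos 8° + cos 28° sin 8° = 0.5878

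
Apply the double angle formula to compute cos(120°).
cos(120°) = cos²60° - sin²60° = -1/2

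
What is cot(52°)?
cot(52°) = 0.7813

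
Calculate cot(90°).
cot(90°) = 0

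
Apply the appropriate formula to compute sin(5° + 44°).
sin(5° + 44°) = sin 5° cos 44° + cos 5° sin 44° = 0.7547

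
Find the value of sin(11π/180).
sin(11π/180) = 0.1908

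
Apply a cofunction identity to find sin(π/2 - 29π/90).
sin(π/2 - 29π/90) = cos(29π/90) = 0.5299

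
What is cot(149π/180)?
cot(149π/180) = -1.664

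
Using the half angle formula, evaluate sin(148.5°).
sin(148.5°) = √((1 - cos 297°)/2) = 0.5225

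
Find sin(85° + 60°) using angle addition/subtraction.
sin(85° + 60°) = sin 85° cos 60° + cos 85° sin 60° = 0.5736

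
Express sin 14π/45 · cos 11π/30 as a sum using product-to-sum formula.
sin 14π/45 cos 11π/30 = (1/2)[sin(14π/45+11π/30) + sin(14π/45-11π/30)]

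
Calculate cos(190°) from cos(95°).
cos(190°) = 1 - 2sin²95° = -0.9848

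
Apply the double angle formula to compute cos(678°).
cos(678°) = cos²339° - sin²339° = 0.7431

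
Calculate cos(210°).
cos(210°) = -√3/2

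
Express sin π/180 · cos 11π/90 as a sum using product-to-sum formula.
sin π/180 cos 11π/90 = (1/2)[sin(π/180+11π/90) + sin(π/180-11π/90)]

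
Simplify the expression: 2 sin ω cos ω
2 sin ω cos ω = sin(2ω) (using Double angle)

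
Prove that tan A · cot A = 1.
LHS = (sin A/cos A) · (cos A/sin A) = 1 = RHS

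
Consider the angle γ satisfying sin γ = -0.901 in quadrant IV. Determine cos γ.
cos γ = √(1 - sin²γ) = 0.4338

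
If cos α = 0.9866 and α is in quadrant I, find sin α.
sin α = 0.1632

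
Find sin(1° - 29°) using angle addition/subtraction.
sin(1° - 29°) = sin 1° cos 29° - cos 1° sin 29° = -0.4695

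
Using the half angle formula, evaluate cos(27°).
cos(27°) = √((1 + cos 54°)/2) = 0.891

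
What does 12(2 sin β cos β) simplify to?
12(2 sin β cos β) = 12(sin(2β)) (using Double angle)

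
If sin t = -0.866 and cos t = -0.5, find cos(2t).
cos(2t) = cos²t - sin²t = -0.5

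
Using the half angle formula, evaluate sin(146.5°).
sin(146.5°) = √((1 - cos 293°)/2) = 0.5519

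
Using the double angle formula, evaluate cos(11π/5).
cos(11π/5) = cos²11π/10 - sin²11π/10 = 0.809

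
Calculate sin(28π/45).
sin(28π/45) = 0.9272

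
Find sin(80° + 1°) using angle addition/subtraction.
sin(80° + 1°) = sin 80° cos 1° + cos 80° sin 1° = 0.9877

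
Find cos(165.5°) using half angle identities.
cos(165.5°) = -√((1 + cos 331°)/2) = -0.9681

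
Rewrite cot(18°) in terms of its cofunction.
cot(18°) = tan(90° - 18°) = tan(72°)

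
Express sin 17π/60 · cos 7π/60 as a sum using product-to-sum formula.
sin 17π/60 cos 7π/60 = (1/2)[sin(17π/60+7π/60) + sin(17π/60-7π/60)]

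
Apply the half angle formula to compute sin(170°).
sin(170°) = √((1 - cos 340°)/2) = 0.1736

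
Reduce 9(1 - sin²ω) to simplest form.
9(1 - sin²ω) = 9(cos²ω) (using Pythagorean identity)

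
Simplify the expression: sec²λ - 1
sec²λ - 1 = tan²λ (using Pythagorean identity)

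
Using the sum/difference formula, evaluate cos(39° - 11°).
cos(39° - 11°) = cos 39° cos 11° + sin 39° sin 11° = 0.8829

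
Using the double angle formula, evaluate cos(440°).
cos(440°) = 1 - 2sin²220° = 0.1736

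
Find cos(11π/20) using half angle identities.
cos(11π/20) = -√((1 + cos 11π/10)/2) = -0.1564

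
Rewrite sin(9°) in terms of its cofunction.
sin(9°) = cos(90° - 9°) = cos(81°)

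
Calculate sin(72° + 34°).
sin(72° + 34°) = sin 72° cos 34° + cos 72° sin 34° = 0.9613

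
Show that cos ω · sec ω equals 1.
LHS = cos ω · (1/cos ω) = 1 = RHS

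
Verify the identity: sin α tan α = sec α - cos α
RHS = 1/cos α - cos α = (1 - cos²α)/cos α = sin²α/cos α = sin α · (sin α/cos α) = sin α tan α = LHS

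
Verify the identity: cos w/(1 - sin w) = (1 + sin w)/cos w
RHS = (1 + sin w)(1 - sin w) / (cos w(1 - sin w)) = (1 - sin²w) / (cos w(1 - sin w)) = cos²w / (cos w(1 - sin w)) = cos w/(1 - sin w) = LHS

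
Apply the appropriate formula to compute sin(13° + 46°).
sin(13° + 46°) = sin 13° cos 46° + cos 13° sin 46° = 0.8572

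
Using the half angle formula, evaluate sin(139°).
sin(139°) = √((1 - cos 278°)/2) = 0.6561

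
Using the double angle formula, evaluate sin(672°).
sin(672°) = 2 sin 336° cos 336° = -0.7431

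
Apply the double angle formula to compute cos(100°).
cos(100°) = cos²50° - sin²50° = -0.1736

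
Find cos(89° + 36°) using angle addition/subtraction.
cos(89° + 36°) = cos 89° cos 36° - sin 89° sin 36° = -0.5736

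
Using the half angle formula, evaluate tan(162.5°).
tan(162.5°) = sin 325° / (1 + cos 325°) = -0.3153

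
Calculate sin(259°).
sin(259°) = -0.9816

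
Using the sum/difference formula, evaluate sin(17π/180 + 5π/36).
sin(17π/180 + 5π/36) = sin 17π/180 cos 5π/36 + cos 17π/180 sin 5π/36 = 0.6691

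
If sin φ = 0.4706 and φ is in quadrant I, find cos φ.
cos φ = 0.8823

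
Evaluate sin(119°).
sin(119°) = 0.8746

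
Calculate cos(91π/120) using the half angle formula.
cos(91π/120) = -√((1 + cos 91π/60)/2) = -0.7254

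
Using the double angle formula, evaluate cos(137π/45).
cos(137π/45) = cos²137π/90 - sin²137π/90 = -0.9903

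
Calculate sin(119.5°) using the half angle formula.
sin(119.5°) = √((1 - cos 239°)/2) = 0.8704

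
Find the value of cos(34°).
cos(34°) = 0.829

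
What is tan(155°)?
tan(155°) = -0.4663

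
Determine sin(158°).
sin(158°) = 0.3746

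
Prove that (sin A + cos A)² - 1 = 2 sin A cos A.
LHS = sin²A + 2 sin A cos A + cos²A - 1 = (sin²A + cos²A) + 2 sin A cos A - 1 = 1 + 2 sin A cos A - 1 = 2 sin A cos A = RHS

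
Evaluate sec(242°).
sec(242°) = -2.13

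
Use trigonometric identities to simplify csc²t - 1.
csc²t - 1 = cot²t (using Pythagorean identity)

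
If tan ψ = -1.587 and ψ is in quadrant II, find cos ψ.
cos ψ = -0.5331 (using tan²ψ + 1 = sec²ψ)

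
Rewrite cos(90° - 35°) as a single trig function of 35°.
cos(90° - 35°) = sin(35°)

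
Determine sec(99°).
sec(99°) = -6.392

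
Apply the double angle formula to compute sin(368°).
sin(368°) = 2 sin 184° cos 184° = 0.1392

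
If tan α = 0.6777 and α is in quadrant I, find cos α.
cos α = 0.8278 (using tan²α + 1 = sec²α)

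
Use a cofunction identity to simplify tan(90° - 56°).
tan(90° - 56°) = cot(56°)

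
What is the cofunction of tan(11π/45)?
tan(11π/45) = cot(π/2 - 11π/45) = cot(23π/90)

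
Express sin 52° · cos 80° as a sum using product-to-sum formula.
sin 52° cos 80° = (1/2)[sin(52°+80°) + sin(52°-80°)]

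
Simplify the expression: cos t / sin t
cos t / sin t = cot t (using Quotient identity)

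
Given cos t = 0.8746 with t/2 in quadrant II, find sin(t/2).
sin(t/2) = ±√((1 - cos t)/2); positive since t/2 ∈ QII, so sin(t/2) = 0.2504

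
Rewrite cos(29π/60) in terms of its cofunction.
cos(29π/60) = sin(π/2 - 29π/60) = sin(π/60)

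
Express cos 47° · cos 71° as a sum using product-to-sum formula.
cos 47° cos 71° = (1/2)[cos(47°-71°) + cos(47°+71°)]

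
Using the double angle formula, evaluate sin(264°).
sin(264°) = 2 sin 132° cos 132° = -0.9945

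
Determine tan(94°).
tan(94°) = -14.3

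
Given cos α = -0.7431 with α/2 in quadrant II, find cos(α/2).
cos(α/2) = ±√((1 + cos α)/2); negative since α/2 ∈ QII, so cos(α/2) = -0.3584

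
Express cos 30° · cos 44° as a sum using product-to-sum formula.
cos 30° cos 44° = (1/2)[cos(30°-44°) + cos(30°+44°)]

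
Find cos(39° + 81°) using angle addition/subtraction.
cos(39° + 81°) = cos 39° cos 81° - sin 39° sin 81° = -1/2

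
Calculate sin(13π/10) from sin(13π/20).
sin(13π/10) = 2 sin 13π/20 cos 13π/20 = -0.809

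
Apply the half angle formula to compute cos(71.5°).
cos(71.5°) = √((1 + cos 143°)/2) = 0.3173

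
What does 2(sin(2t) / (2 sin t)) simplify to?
2(sin(2t) / (2 sin t)) = 2(cos t) (using Double angle)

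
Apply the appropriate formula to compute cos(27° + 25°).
cos(27° + 25°) = cos 27° cos 25° - sin 27° sin 25° = 0.6157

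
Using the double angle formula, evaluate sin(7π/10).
sin(7π/10) = 2 sin 7π/20 cos 7π/20 = 0.809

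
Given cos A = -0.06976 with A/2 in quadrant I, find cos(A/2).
cos(A/2) = ±√((1 + cos A)/2); positive since A/2 ∈ QI, so cos(A/2) = 0.682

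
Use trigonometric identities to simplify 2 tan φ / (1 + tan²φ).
2 tan φ / (1 + tan²φ) = sin(2φ) (using Double angle)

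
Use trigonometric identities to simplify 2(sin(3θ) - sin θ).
2(sin(3θ) - sin θ) = 2(2 cos(2θ) sin θ) (using Sum-to-product)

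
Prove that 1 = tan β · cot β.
RHS = (sin β/cos β) · (cos β/sin β) = 1 = LHS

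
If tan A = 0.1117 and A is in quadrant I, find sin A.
sin A = 0.111 (using tan²A + 1 = sec²A)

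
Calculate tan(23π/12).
tan(23π/12) = -(2-√3)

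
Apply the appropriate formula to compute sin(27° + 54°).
sin(27° + 54°) = sin 27° cos 54° + cos 27° sin 54° = 0.9877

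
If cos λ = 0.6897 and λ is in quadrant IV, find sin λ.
sin λ = -0.7241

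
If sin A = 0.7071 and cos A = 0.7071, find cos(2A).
cos(2A) = cos²A - sin²A = 0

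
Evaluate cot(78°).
cot(78°) = 0.2126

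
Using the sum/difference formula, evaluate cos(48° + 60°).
cos(48° + 60°) = cos 48° cos 60° - sin 48° sin 60° = -0.309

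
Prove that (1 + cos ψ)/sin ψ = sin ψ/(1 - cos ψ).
RHS = sin ψ(1 + cos ψ) / ((1 - cos ψ)(1 + cos ψ)) = sin ψ(1 + cos ψ) / (1 - cos²ψ) = sin ψ(1 + cos ψ) / sin²ψ = (1 + cos ψ)/sin ψ = LHS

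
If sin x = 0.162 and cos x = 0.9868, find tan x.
tan x = sin x / cos x = 0.1642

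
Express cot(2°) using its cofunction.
cot(2°) = tan(90° - 2°) = tan(88°)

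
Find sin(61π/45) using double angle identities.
sin(61π/45) = 2 sin 61π/90 cos 61π/90 = -0.8988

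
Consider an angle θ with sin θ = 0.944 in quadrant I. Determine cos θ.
cos θ = √(1 - sin²θ) = 0.3299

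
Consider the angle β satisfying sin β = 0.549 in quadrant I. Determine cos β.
cos β = √(1 - sin²β) = 0.8358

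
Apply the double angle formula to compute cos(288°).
cos(288°) = cos²144° - sin²144° = 0.309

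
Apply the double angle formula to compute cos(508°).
cos(508°) = cos²254° - sin²254° = -0.848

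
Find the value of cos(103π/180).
cos(103π/180) = -0.225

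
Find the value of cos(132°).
cos(132°) = -0.6691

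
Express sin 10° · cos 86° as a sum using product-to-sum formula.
sin 10° cos 86° = (1/2)[sin(10°+86°) + sin(10°-86°)]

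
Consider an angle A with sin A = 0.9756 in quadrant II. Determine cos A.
cos A = ±√(1 - sin²A) = -0.2196 (negative in QII)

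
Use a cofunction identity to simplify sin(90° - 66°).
sin(90° - 66°) = cos(66°)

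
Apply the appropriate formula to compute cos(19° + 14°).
cos(19° + 14°) = cos 19° cos 14° - sin 19° sin 14° = 0.8387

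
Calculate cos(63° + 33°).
cos(63° + 33°) = cos 63° cos 33° - sin 63° sin 33° = -0.1045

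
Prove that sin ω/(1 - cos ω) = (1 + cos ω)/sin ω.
LHS = sin ω(1 + cos ω) / ((1 - cos ω)(1 + cos ω)) = sin ω(1 + cos ω) / (1 - cos²ω) = sin ω(1 + cos ω) / sin²ω = (1 + cos ω)/sin ω = RHS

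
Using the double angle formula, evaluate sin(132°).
sin(132°) = 2 sin 66° cos 66° = 0.7431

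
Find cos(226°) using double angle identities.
cos(226°) = cos²113° - sin²113° = -0.6947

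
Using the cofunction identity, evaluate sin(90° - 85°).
sin(90° - 85°) = cos(85°) = 0.08716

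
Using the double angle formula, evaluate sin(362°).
sin(362°) = 2 sin 181° cos 181° = 0.0349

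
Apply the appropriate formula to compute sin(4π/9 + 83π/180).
sin(4π/9 + 83π/180) = sin 4π/9 cos 83π/180 + cos 4π/9 sin 83π/180 = 0.2924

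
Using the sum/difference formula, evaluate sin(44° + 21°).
sin(44° + 21°) = sin 44° cos 21° + cos 44° sin 21° = 0.9063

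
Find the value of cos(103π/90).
cos(103π/90) = -0.8988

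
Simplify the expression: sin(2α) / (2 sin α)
sin(2α) / (2 sin α) = cos α (using Double angle)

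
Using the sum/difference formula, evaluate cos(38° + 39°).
cos(38° + 39°) = cos 38° cos 39° - sin 38° sin 39° = 0.225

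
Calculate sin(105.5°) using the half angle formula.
sin(105.5°) = √((1 - cos 211°)/2) = 0.9636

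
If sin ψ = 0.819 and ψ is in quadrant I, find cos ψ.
cos ψ = 0.5738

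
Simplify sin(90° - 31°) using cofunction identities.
sin(90° - 31°) = cos(31°)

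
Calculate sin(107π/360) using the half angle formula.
sin(107π/360) = √((1 - cos 107π/180)/2) = 0.8039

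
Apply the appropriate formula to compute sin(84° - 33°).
sin(84° - 33°) = sin 84° cos 33° - cos 84° sin 33° = 0.7771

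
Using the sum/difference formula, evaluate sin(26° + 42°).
sin(26° + 42°) = sin 26° cos 42° + cos 26° sin 42° = 0.9272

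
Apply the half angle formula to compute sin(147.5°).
sin(147.5°) = √((1 - cos 295°)/2) = 0.5373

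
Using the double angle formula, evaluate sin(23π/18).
sin(23π/18) = 2 sin 23π/36 cos 23π/36 = -0.766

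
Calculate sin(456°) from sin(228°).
sin(456°) = 2 sin 228° cos 228° = 0.9945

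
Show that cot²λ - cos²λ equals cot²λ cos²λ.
LHS = cos²λ/sin²λ - cos²λ = cos²λ(1/sin²λ - 1) = cos²λ · (1 - sin²λ)/sin²λ = cos²λ · cos²λ/sin²λ = cos²λ · cot²λ = RHS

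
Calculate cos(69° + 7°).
cos(69° + 7°) = cos 69° cos 7° - sin 69° sin 7° = 0.2419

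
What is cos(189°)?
cos(189°) = -0.9877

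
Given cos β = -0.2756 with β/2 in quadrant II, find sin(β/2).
sin(β/2) = ±√((1 - cos β)/2); positive since β/2 ∈ QII, so sin(β/2) = 0.7986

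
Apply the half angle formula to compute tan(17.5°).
tan(17.5°) = sin 35° / (1 + cos 35°) = 0.3153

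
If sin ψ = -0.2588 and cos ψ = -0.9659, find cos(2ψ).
cos(2ψ) = cos²ψ - sin²ψ = 0.866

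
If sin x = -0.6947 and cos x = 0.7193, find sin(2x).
sin(2x) = 2 sin x cos x = -0.9994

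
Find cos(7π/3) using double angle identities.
cos(7π/3) = cos²7π/6 - sin²7π/6 = 1/2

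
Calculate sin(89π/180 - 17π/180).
sin(89π/180 - 17π/180) = sin 89π/180 cos 17π/180 - cos 89π/180 sin 17π/180 = 0.9511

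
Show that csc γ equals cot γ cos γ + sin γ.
RHS = cos²γ/sin γ + sin γ = (cos²γ + sin²γ)/sin γ = 1/sin γ = csc γ = LHS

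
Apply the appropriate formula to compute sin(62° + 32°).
sin(62° + 32°) = sin 62° cos 32° + cos 62° sin 32° = 0.9976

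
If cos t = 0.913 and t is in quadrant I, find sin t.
sin t = 0.408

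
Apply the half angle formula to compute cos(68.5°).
cos(68.5°) = √((1 + cos 137°)/2) = 0.3665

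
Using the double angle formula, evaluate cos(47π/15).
cos(47π/15) = cos²47π/30 - sin²47π/30 = -0.9135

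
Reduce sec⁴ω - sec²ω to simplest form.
sec⁴ω - sec²ω = tan⁴ω + tan²ω (using Pythagorean)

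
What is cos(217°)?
cos(217°) = -0.7986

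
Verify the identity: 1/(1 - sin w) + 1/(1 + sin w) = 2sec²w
LHS = [(1 + sin w) + (1 - sin w)] / [(1 - sin w)(1 + sin w)] = 2/(1 - sin²w) = 2/cos²w = 2sec²w = RHS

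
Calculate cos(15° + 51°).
cos(15° + 51°) = cos 15° cos 51° - sin 15° sin 51° = 0.4067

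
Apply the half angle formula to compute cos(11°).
cos(11°) = √((1 + cos 22°)/2) = 0.9816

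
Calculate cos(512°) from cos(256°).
cos(512°) = cos²256° - sin²256° = -0.8829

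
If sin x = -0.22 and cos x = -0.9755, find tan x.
tan x = sin x / cos x = 0.2255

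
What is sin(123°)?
sin(123°) = 0.8387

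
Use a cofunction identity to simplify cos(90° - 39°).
cos(90° - 39°) = sin(39°)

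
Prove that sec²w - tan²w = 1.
LHS = 1/cos²w - sin²w/cos²w = (1 - sin²w)/cos²w = cos²w/cos²w = 1 = RHS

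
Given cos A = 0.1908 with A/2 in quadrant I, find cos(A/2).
cos(A/2) = ±√((1 + cos A)/2); positive since A/2 ∈ QI, so cos(A/2) = 0.7716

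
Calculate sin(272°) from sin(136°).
sin(272°) = 2 sin 136° cos 136° = -0.9994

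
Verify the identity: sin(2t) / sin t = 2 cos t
LHS = 2 sin t cos t / sin t = 2 cos t = RHS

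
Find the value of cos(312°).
cos(312°) = 0.6691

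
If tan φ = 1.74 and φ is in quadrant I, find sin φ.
sin φ = 0.867 (using tan²φ + 1 = sec²φ)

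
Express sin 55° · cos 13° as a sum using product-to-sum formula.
sin 55° cos 13° = (1/2)[sin(55°+13°) + sin(55°-13°)]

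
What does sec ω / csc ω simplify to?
sec ω / csc ω = tan ω (using Reciprocal identities)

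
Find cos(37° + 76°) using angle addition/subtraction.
cos(37° + 76°) = cos 37° cos 76° - sin 37° sin 76° = -0.3907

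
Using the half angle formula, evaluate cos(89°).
cos(89°) = √((1 + cos 178°)/2) = 0.01745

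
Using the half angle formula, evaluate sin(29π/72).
sin(29π/72) = √((1 - cos 29π/36)/2) = 0.9537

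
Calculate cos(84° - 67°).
cos(84° - 67°) = cos 84° cos 67° + sin 84° sin 67° = 0.9563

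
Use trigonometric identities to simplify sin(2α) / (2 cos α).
sin(2α) / (2 cos α) = sin α (using Double angle)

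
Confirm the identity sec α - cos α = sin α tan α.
LHS = 1/cos α - cos α = (1 - cos²α)/cos α = sin²α/cos α = sin α · (sin α/cos α) = sin α tan α = RHS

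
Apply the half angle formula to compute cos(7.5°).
cos(7.5°) = √((1 + cos 15°)/2) = 0.9914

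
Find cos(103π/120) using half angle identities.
cos(103π/120) = -√((1 + cos 103π/60)/2) = -0.9026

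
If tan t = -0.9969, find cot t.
cot t = 1/tan t = -1.003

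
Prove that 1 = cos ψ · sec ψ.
RHS = cos ψ · (1/cos ψ) = 1 = LHS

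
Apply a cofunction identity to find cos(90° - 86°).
cos(90° - 86°) = sin(86°) = 0.9976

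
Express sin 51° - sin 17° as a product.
sin 51° - sin 17° = 2 cos(34°) sin(17°)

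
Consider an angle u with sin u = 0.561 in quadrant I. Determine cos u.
cos u = √(1 - sin²u) = 0.8278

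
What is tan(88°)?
tan(88°) = 28.64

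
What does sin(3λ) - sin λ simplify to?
sin(3λ) - sin λ = 2 cos(2λ) sin λ (using Sum-to-product)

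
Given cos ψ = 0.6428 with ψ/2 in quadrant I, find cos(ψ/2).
cos(ψ/2) = ±√((1 + cos ψ)/2); positive since ψ/2 ∈ QI, so cos(ψ/2) = 0.9063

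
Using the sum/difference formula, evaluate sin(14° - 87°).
sin(14° - 87°) = sin 14° cos 87° - cos 14° sin 87° = -0.9563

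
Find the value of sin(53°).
sin(53°) = 0.7986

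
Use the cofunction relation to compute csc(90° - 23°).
csc(90° - 23°) = sec(23°) = 1.086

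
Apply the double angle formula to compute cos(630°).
cos(630°) = cos²315° - sin²315° = 0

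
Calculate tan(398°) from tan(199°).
tan(398°) = 2 tan 199° / (1 - tan²199°) = 0.7813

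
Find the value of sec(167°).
sec(167°) = -1.026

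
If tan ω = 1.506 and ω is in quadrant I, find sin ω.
sin ω = 0.8331 (using tan²ω + 1 = sec²ω)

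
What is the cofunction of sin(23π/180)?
sin(23π/180) = cos(π/2 - 23π/180) = cos(67π/180)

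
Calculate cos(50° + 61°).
cos(50° + 61°) = cos 50° cos 61° - sin 50° sin 61° = -0.3584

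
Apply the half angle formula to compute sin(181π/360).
sin(181π/360) = √((1 - cos 181π/180)/2) = 1.0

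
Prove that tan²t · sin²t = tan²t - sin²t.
RHS = sin²t/cos²t - sin²t = sin²t(1/cos²t - 1) = sin²t · (1 - cos²t)/cos²t = sin²t · sin²t/cos²t = sin²t · tan²t = LHS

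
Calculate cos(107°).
cos(107°) = -0.2924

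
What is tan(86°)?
tan(86°) = 14.3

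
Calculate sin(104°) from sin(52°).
sin(104°) = 2 sin 52° cos 52° = 0.9703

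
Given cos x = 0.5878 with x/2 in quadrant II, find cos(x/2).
cos(x/2) = ±√((1 + cos x)/2); negative since x/2 ∈ QII, so cos(x/2) = -0.891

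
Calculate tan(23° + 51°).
tan(23° + 51°) = (tan 23° + tan 51°)/(1 - tan 23° tan 51°) = 3.487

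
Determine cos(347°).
cos(347°) = 0.9744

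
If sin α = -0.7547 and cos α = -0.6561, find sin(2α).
sin(2α) = 2 sin α cos α = 0.9903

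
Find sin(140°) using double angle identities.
sin(140°) = 2 sin 70° cos 70° = 0.6428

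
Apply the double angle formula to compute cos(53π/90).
cos(53π/90) = cos²53π/180 - sin²53π/180 = -0.2756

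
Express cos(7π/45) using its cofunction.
cos(7π/45) = sin(π/2 - 7π/45) = sin(31π/90)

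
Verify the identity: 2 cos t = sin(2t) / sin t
RHS = 2 sin t cos t / sin t = 2 cos t = LHS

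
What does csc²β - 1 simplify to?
csc²β - 1 = cot²β (using Pythagorean identity)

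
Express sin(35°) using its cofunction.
sin(35°) = cos(90° - 35°) = cos(55°)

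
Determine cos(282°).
cos(282°) = 0.2079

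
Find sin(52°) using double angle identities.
sin(52°) = 2 sin 26° cos 26° = 0.788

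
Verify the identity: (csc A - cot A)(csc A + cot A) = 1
LHS = csc²A - cot²A = (1 + cot²A) - cot²A = 1 = RHS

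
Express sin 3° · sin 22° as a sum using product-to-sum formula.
sin 3° sin 22° = (1/2)[cos(3°-22°) - cos(3°+22°)]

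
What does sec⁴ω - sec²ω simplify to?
sec⁴ω - sec²ω = tan⁴ω + tan²ω (using Pythagorean)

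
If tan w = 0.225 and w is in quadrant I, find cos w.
cos w = 0.9756 (using tan²w + 1 = sec²w)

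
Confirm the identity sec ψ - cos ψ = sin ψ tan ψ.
LHS = 1/cos ψ - cos ψ = (1 - cos²ψ)/cos ψ = sin²ψ/cos ψ = sin ψ · (sin ψ/cos ψ) = sin ψ tan ψ = RHS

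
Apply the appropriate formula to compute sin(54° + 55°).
sin(54° + 55°) = sin 54° cos 55° + cos 54° sin 55° = 0.9455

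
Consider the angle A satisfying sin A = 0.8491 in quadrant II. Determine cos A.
cos A = ±√(1 - sin²A) = -0.5282 (negative in QII)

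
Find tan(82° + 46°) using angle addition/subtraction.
tan(82° + 46°) = (tan 82° + tan 46°)/(1 - tan 82° tan 46°) = -1.28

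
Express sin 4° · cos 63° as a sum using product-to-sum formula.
sin 4° cos 63° = (1/2)[sin(4°+63°) + sin(4°-63°)]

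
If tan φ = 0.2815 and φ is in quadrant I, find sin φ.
sin φ = 0.271 (using tan²φ + 1 = sec²φ)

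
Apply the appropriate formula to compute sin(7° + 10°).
sin(7° + 10°) = sin 7° cos 10° + cos 7° sin 10° = 0.2924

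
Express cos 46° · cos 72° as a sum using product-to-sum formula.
cos 46° cos 72° = (1/2)[cos(46°-72°) + cos(46°+72°)]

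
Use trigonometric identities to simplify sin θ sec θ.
sin θ sec θ = tan θ (using Reciprocal + quotient)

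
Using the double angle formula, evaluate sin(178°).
sin(178°) = 2 sin 89° cos 89° = 0.0349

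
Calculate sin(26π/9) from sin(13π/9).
sin(26π/9) = 2 sin 13π/9 cos 13π/9 = 0.342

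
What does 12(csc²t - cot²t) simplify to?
12(csc²t - cot²t) = 12 (using Pythagorean identity)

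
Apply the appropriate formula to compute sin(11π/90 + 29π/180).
sin(11π/90 + 29π/180) = sin 11π/90 cos 29π/180 + cos 11π/90 sin 29π/180 = 0.7771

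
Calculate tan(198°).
tan(198°) = 0.3249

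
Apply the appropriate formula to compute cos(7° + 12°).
cos(7° + 12°) = cos 7° cos 12° - sin 7° sin 12° = 0.9455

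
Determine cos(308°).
cos(308°) = 0.6157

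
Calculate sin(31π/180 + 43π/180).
sin(31π/180 + 43π/180) = sin 31π/180 cos 43π/180 + cos 31π/180 sin 43π/180 = 0.9613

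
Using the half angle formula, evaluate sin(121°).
sin(121°) = √((1 - cos 242°)/2) = 0.8572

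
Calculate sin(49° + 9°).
sin(49° + 9°) = sin 49° cos 9° + cos 49° sin 9° = 0.848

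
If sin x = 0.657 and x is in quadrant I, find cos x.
cos x = 0.7539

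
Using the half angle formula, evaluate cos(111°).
cos(111°) = -√((1 + cos 222°)/2) = -0.3584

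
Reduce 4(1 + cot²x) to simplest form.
4(1 + cot²x) = 4(csc²x) (using Pythagorean identity)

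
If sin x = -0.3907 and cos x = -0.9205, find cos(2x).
cos(2x) = cos²x - sin²x = 0.6947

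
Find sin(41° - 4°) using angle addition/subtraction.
sin(41° - 4°) = sin 41° cos 4° - cos 41° sin 4° = 0.6018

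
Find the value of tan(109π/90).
tan(109π/90) = 0.7813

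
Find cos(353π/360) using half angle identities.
cos(353π/360) = -√((1 + cos 353π/180)/2) = -0.9981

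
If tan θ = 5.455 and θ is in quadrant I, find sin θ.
sin θ = 0.9836 (using tan²θ + 1 = sec²θ)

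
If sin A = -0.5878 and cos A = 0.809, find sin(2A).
sin(2A) = 2 sin A cos A = -0.9511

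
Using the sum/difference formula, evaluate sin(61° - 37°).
sin(61° - 37°) = sin 61° cos 37° - cos 61° sin 37° = 0.4067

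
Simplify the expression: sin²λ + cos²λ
sin²λ + cos²λ = 1 (using Pythagorean identity)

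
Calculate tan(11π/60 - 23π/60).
tan(11π/60 - 23π/60) = (tan 11π/60 - tan 23π/60)/(1 + tan 11π/60 tan 23π/60) = -0.7265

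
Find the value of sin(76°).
sin(76°) = 0.9703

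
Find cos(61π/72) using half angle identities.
cos(61π/72) = -√((1 + cos 61π/36)/2) = -0.887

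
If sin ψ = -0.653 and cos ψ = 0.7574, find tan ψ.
tan ψ = sin ψ / cos ψ = -0.8622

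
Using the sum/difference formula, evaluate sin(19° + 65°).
sin(19° + 65°) = sin 19° cos 65° + cos 19° sin 65° = 0.9945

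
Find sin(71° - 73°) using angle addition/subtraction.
sin(71° - 73°) = sin 71° cos 73° - cos 71° sin 73° = -0.0349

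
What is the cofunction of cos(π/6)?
cos(π/6) = sin(π/2 - π/6) = sin(π/3)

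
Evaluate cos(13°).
cos(13°) = 0.9744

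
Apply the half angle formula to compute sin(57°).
sin(57°) = √((1 - cos 114°)/2) = 0.8387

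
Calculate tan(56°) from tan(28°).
tan(56°) = 2 tan 28° / (1 - tan²28°) = 1.483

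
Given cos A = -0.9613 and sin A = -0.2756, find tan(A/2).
tan(A/2) = sin A / (1 + cos A) = -7.121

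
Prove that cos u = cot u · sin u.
RHS = (cos u/sin u) · sin u = cos u = LHS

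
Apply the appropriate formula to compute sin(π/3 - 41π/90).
sin(π/3 - 41π/90) = sin π/3 cos 41π/90 - cos π/3 sin 41π/90 = -0.3746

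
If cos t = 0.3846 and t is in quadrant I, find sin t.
sin t = 0.9231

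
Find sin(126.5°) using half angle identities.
sin(126.5°) = √((1 - cos 253°)/2) = 0.8039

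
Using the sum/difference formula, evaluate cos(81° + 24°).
cos(81° + 24°) = cos 81° cos 24° - sin 81° sin 24° = -(√6-√2)/4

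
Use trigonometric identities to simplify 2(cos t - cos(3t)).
2(cos t - cos(3t)) = 2(2 sin(2t) sin t) (using Sum-to-product)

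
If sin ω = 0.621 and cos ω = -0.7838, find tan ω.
tan ω = sin ω / cos ω = -0.7923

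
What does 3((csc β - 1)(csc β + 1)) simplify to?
3((csc β - 1)(csc β + 1)) = 3(cot²β) (using Diff. of squares)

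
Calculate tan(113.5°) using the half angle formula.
tan(113.5°) = sin 227° / (1 + cos 227°) = -2.3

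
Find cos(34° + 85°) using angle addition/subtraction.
cos(34° + 85°) = cos 34° cos 85° - sin 34° sin 85° = -0.4848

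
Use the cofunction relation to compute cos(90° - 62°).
cos(90° - 62°) = sin(62°) = 0.8829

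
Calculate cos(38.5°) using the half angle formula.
cos(38.5°) = √((1 + cos 77°)/2) = 0.7826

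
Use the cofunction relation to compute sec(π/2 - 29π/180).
sec(π/2 - 29π/180) = csc(29π/180) = 2.063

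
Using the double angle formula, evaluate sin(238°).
sin(238°) = 2 sin 119° cos 119° = -0.848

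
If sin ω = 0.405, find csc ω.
csc ω = 1/sin ω = 2.469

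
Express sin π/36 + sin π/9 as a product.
sin π/36 + sin π/9 = 2 sin(5π/72) cos(-π/24)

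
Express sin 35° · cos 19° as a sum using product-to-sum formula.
sin 35° cos 19° = (1/2)[sin(35°+19°) + sin(35°-19°)]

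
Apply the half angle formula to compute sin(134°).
sin(134°) = √((1 - cos 268°)/2) = 0.7193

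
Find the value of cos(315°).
cos(315°) = √2/2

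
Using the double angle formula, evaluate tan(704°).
tan(704°) = 2 tan 352° / (1 - tan²352°) = -0.2867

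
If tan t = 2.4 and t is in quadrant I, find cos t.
cos t = 0.3846 (using tan²t + 1 = sec²t)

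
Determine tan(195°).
tan(195°) = 2-√3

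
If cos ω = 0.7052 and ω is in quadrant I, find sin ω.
sin ω = 0.709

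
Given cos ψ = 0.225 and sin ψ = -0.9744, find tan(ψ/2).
tan(ψ/2) = sin ψ / (1 + cos ψ) = -0.7954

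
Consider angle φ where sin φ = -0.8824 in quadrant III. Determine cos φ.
cos φ = ±√(1 - sin²φ) = -0.4705 (negative in QIII)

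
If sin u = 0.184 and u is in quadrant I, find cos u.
cos u = 0.9829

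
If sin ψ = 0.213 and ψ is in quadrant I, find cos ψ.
cos ψ = 0.9771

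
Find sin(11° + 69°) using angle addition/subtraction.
sin(11° + 69°) = sin 11° cos 69° + cos 11° sin 69° = 0.9848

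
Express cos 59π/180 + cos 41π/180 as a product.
cos 59π/180 + cos 41π/180 = 2 cos(5π/18) cos(π/20)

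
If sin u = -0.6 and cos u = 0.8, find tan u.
tan u = sin u / cos u = -0.75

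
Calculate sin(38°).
sin(38°) = 0.6157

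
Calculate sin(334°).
sin(334°) = -0.4384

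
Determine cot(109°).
cot(109°) = -0.3443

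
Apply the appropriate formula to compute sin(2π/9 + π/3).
sin(2π/9 + π/3) = sin 2π/9 cos π/3 + cos 2π/9 sin π/3 = 0.9848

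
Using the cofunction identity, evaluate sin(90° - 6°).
sin(90° - 6°) = cos(6°) = 0.9945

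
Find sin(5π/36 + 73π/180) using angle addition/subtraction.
sin(5π/36 + 73π/180) = sin 5π/36 cos 73π/180 + cos 5π/36 sin 73π/180 = 0.9903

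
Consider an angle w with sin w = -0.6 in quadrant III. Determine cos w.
cos w = ±√(1 - sin²w) = -0.8 (negative in QIII)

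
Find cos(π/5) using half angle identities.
cos(π/5) = √((1 + cos 2π/5)/2) = 0.809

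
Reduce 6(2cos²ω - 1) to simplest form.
6(2cos²ω - 1) = 6(cos(2ω)) (using Double angle)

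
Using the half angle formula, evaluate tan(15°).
tan(15°) = sin 30° / (1 + cos 30°) = 2-√3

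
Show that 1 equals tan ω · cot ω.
RHS = (sin ω/cos ω) · (cos ω/sin ω) = 1 = LHS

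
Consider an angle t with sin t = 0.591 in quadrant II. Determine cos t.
cos t = ±√(1 - sin²t) = -0.8067 (negative in QII)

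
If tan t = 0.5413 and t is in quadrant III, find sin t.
sin t = -0.476 (using tan²t + 1 = sec²t)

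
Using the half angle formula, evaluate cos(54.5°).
cos(54.5°) = √((1 + cos 109°)/2) = 0.5807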